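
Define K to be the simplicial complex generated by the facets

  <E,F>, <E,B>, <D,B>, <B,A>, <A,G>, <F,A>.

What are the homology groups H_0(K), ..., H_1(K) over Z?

H_0 ≅ Z,  H_1 ≅ Z.

Fix the vertex order A < B < D < E < F < G and write every simplex with vertices in increasing order. Then dim K = 1 and the simplices of K are:

  0-simplices (6): A, B, D, E, F, G
  1-simplices (6): AB, AF, AG, BD, BE, EF

so the chain groups are C_0 ≅ Z^6, C_1 ≅ Z^6.

∂_1: C_1 → C_0 is given by ∂[p,q] = [q] − [p]. For instance
  ∂AF = F − A.
As a 6×6 matrix over Z this has rank 5, with invariant factors (1,1,1,1,1).

Reading off H_k = ker ∂_k / im ∂_{k+1}:

  H_0: rank C_0 − rank ∂_1 = 6 − 5 = 1, and the invariant factors of ∂_1 are all 1, so H_0 = Z.
  H_1: rank ker ∂_1 − rank ∂_2 = (6 − 5) − 0 = 1, and there is no ∂_2, so H_1 = Z.

As a check, the Euler characteristic is 6 − 6 = 0, which agrees with 1 − 1 = 0.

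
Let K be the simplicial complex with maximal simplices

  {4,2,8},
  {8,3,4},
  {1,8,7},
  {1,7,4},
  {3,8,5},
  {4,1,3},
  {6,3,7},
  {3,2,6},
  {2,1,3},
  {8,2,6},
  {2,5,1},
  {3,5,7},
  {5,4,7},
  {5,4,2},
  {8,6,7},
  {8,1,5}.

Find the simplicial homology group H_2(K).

H_2 = Z.

Fix the vertex order 1 < 2 < 3 < 4 < 5 < 6 < 7 < 8 and write every simplex with vertices in increasing order. Then dim K = 2 and the simplices of K are:

  0-simplices (8): [1], [2], [3], [4], [5], [6], [7], [8]
  1-simplices (24): (24 of them)
  2-simplices (16): [1,2,3], [1,2,5], [1,3,4], [1,4,7], [1,5,8], [1,7,8], [2,3,6], [2,4,5], [2,4,8], [2,6,8], [3,4,8], [3,5,7], [3,5,8], [3,6,7], [4,5,7], [6,7,8]

so the chain groups are C_0 ≅ Z^8, C_1 ≅ Z^24, C_2 ≅ Z^16.

Boundary ∂_1: C_1 → C_0 is given by ∂[p,q] = [q] − [p]. For instance
  ∂[4,5] = [5] − [4].
The 8×24 boundary matrix has rank 7 and Smith normal form diag(1,1,1,1,1,1,1).

Boundary ∂_2: C_2 → C_1 acts by ∂[p,q,r] = [q,r] − [p,r] + [p,q]. For instance
  ∂[2,3,6] = [3,6] − [2,6] + [2,3],
  ∂[3,4,8] = [4,8] − [3,8] + [3,4].
As a 24×16 matrix over Z this has rank 15, with invariant factors (1,1,1,1,1,1,1,1,1,1,1,1,1,1,1).

Computing H_k = (kernel of ∂_k) / (image of ∂_{k+1}):

  H_2: rank ker ∂_2 − rank ∂_3 = (16 − 15) − 0 = 1, and there is no ∂_3, so H_2 = Z.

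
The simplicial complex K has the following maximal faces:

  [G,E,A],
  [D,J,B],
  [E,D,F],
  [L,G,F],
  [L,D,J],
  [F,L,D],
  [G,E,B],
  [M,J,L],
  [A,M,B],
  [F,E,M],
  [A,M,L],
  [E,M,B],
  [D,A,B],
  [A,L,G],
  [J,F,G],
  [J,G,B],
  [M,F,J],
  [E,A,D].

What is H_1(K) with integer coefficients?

Fix the vertex order A < B < D < E < F < G < J < L < M and write every simplex with vertices in increasing order. Then dim K = 2 and the simplices of K are:

  0-simplices (9): A, B, D, E, F, G, J, L, M
  1-simplices (27): AB, AD, AE, AG, AL, AM, BD, BE, BG, BJ, BM, DE, DF, DJ, DL, EF, EG, EM, FG, FJ, FL, FM, GJ, GL, JL, JM, LM
  2-simplices (18): ABD, ABM, ADE, AEG, AGL, ALM, BDJ, BEG, BEM, BGJ, DEF, DFL, DJL, EFM, FGJ, FGL, FJM, JLM

Hence C_0 ≅ Z^9, C_1 ≅ Z^27, C_2 ≅ Z^18.

∂_1: C_1 → C_0 is given by ∂[p,q] = [q] − [p].
This gives a 9×27 integer matrix of rank 8; reducing to Smith normal form yields diagonal entries (1,1,1,1,1,1,1,1).

Boundary ∂_2: C_2 → C_1 maps a triangle to the signed sum of its edges. For instance
  ∂DFL = FL − DL + DF,
  ∂ADE = DE − AE + AD.
This gives a 27×18 integer matrix of rank 18; reducing to Smith normal form yields diagonal entries (1,1,1,1,1,1,1,1,1,1,1,1,1,1,1,1,1,2).

Computing H_k = (kernel of ∂_k) / (image of ∂_{k+1}):

  H_1: rank ker ∂_1 − rank ∂_2 = (27 − 8) − 18 = 1, and ∂_2 has invariant factor 2 > 1, so H_1 = Z ⊕ Z/2.

H_1 = Z ⊕ Z/2.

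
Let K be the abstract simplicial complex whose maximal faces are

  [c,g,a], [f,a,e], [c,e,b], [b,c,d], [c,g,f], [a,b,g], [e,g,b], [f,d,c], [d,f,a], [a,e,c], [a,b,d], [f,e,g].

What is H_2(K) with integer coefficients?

Take the total order a < b < c < d < e < f < g on the vertex set. Then K (dimension 2) consists of the simplices:

  0-simplices (7): a, b, c, d, e, f, g
  1-simplices (18): ab, ac, ad, ae, af, ag, bc, bd, be, bg, cd, ce, cf, cg, df, ef, eg, fg
  2-simplices (12): abd, abg, ace, acg, adf, aef, bcd, bce, beg, cdf, cfg, efg

Hence C_0 ≅ Z^7, C_1 ≅ Z^18, C_2 ≅ Z^12.

The boundary map ∂_1: C_1 → C_0 is given by ∂[p,q] = [q] − [p].
The 7×18 boundary matrix has rank 6 and Smith normal form diag(1,1,1,1,1,1).

The boundary map ∂_2: C_2 → C_1 maps a triangle to the signed sum of its edges. For instance
  ∂beg = eg − bg + be,
  ∂bce = ce − be + bc.
This gives a 18×12 integer matrix of rank 12; reducing to Smith normal form yields diagonal entries (1,1,1,1,1,1,1,1,1,1,1,2).

Reading off H_k = ker ∂_k / im ∂_{k+1}:

  H_2: rank ker ∂_2 − rank ∂_3 = (12 − 12) − 0 = 0, and there is no ∂_3, so H_2 = 0.

(K is a triangulation of the real projective plane RP^2.)

H_2 = 0.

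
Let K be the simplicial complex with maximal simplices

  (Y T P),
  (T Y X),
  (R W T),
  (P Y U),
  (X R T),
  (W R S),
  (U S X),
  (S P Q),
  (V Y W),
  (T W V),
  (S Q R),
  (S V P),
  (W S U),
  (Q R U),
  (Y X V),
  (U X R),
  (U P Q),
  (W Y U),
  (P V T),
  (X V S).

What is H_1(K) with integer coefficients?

H_1 ≅ Z ⊕ Z/2Z.

Order the vertices as P < Q < R < S < T < U < V < W < X < Y. Listing each simplex with vertices in this order, K has dimension 2 with simplices:

  0-simplices (10): P, Q, R, S, T, U, V, W, X, Y
  1-simplices (30): PQ, PS, PT, PU, PV, PY, QR, QS, QU, RS, RT, RU, RW, RX, SU, SV, SW, SX, TV, TW, TX, TY, UW, UX, UY, VW, VX, VY, WY, XY
  2-simplices (20): PQS, PQU, PSV, PTV, PTY, PUY, QRS, QRU, RSW, RTW, RTX, RUX, SUW, SUX, SVX, TVW, TXY, UWY, VWY, VXY

giving chain groups C_0 ≅ Z^10, C_1 ≅ Z^30, C_2 ≅ Z^20.

Boundary ∂_1: C_1 → C_0 sends each edge [p,q] (with p < q) to q − p. For instance
  ∂VY = Y − V.
This gives a 10×30 integer matrix of rank 9; reducing to Smith normal form yields diagonal entries (1,1,1,1,1,1,1,1,1).

∂_2: C_2 → C_1 acts by ∂[p,q,r] = [q,r] − [p,r] + [p,q]. For instance
  ∂VXY = XY − VY + VX,
  ∂UWY = WY − UY + UW.
This gives a 30×20 integer matrix of rank 20; reducing to Smith normal form yields diagonal entries (1,1,1,1,1,1,1,1,1,1,1,1,1,1,1,1,1,1,1,2).

Reading off H_k = ker ∂_k / im ∂_{k+1}:

  H_1: rank ker ∂_1 − rank ∂_2 = (30 − 9) − 20 = 1, and ∂_2 has invariant factor 2 > 1, so H_1 = Z ⊕ Z/2Z.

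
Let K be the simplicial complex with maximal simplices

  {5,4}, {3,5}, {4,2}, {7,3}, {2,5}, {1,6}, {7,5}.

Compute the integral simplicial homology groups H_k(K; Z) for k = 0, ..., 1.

Take the total order 1 < 2 < 3 < 4 < 5 < 6 < 7 on the vertex set. Then K (dimension 1) consists of the simplices:

  0-simplices (7): [1], [2], [3], [4], [5], [6], [7]
  1-simplices (7): [1,6], [2,4], [2,5], [3,5], [3,7], [4,5], [5,7]

Hence C_0 ≅ Z^7, C_1 ≅ Z^7.

The boundary map ∂_1: C_1 → C_0 maps an edge to its endpoints' difference, ∂[p,q] = q − p.
The resulting 7×7 matrix has rank 5, and its Smith normal form has invariant factors (1,1,1,1,1).

Computing H_k = (kernel of ∂_k) / (image of ∂_{k+1}):

  H_0: rank C_0 − rank ∂_1 = 7 − 5 = 2, and the invariant factors of ∂_1 are all 1, so H_0 = Z^2.
  H_1: rank ker ∂_1 − rank ∂_2 = (7 − 5) − 0 = 2, and there is no ∂_2, so H_1 = Z^2.

(K is a triangulation of the disjoint union of a wedge of 2 circles and the 1-simplex.)

H_0 ≅ Z^2,  H_1 ≅ Z^2.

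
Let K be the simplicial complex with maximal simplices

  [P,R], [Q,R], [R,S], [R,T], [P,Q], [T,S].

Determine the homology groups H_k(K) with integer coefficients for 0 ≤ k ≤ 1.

Order the vertices as P < Q < R < S < T. Listing each simplex with vertices in this order, K has dimension 1 with simplices:

  0-simplices (5): P, Q, R, S, T
  1-simplices (6): PQ, PR, QR, RS, RT, ST

Hence C_0 ≅ Z^5, C_1 ≅ Z^6.

Boundary ∂_1: C_1 → C_0 sends each edge [p,q] (with p < q) to q − p. For instance
  ∂RT = T − R.
This gives a 5×6 integer matrix of rank 4; reducing to Smith normal form yields diagonal entries (1,1,1,1).

Now H_k = ker ∂_k / im ∂_{k+1}, so:

  H_0: rank C_0 − rank ∂_1 = 5 − 4 = 1, and the invariant factors of ∂_1 are all 1, so H_0 = Z.
  H_1: rank ker ∂_1 − rank ∂_2 = (6 − 4) − 0 = 2, and there is no ∂_2, so H_1 = Z^2.

As a check, the Euler characteristic is 5 − 6 = -1, which agrees with 1 − 2 = -1.

H_0 = Z,  H_1 = Z^2.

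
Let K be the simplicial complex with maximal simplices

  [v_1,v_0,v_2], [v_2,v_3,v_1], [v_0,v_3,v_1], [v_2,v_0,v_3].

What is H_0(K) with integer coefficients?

Fix the vertex order v_0 < v_1 < v_2 < v_3 and write every simplex with vertices in increasing order. Then dim K = 2 and the simplices of K are:

  0-simplices (4): [v_0], [v_1], [v_2], [v_3]
  1-simplices (6): [v_0,v_1], [v_0,v_2], [v_0,v_3], [v_1,v_2], [v_1,v_3], [v_2,v_3]
  2-simplices (4): [v_0,v_1,v_2], [v_0,v_1,v_3], [v_0,v_2,v_3], [v_1,v_2,v_3]

giving chain groups C_0 ≅ Z^4, C_1 ≅ Z^6, C_2 ≅ Z^4.

∂_1: C_1 → C_0 sends each edge [p,q] (with p < q) to q − p. For instance
  ∂[v_2,v_3] = [v_3] − [v_2].
This gives a 4×6 integer matrix of rank 3; reducing to Smith normal form yields diagonal entries (1,1,1).

∂_2: C_2 → C_1 acts by ∂[p,q,r] = [q,r] − [p,r] + [p,q]. For instance
  ∂[v_0,v_1,v_2] = [v_1,v_2] − [v_0,v_2] + [v_0,v_1],
  ∂[v_0,v_2,v_3] = [v_2,v_3] − [v_0,v_3] + [v_0,v_2].
As a 6×4 matrix over Z this has rank 3, with invariant factors (1,1,1).

Computing H_k = (kernel of ∂_k) / (image of ∂_{k+1}):

  H_0: rank C_0 − rank ∂_1 = 4 − 3 = 1, and the invariant factors of ∂_1 are all 1, so H_0 = Z.

H_0 = Z.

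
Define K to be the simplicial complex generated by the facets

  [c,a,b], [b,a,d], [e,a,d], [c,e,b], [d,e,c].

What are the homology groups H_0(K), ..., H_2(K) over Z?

We work with the vertex ordering a < b < c < d < e. The simplices of K, each written with vertices in increasing order, are:

  0-simplices (5): a, b, c, d, e
  1-simplices (10): ab, ac, ad, ae, bc, bd, be, cd, ce, de
  2-simplices (5): abc, abd, ade, bce, cde

giving chain groups C_0 ≅ Z^5, C_1 ≅ Z^10, C_2 ≅ Z^5.

The boundary map ∂_1: C_1 → C_0 sends each edge [p,q] (with p < q) to q − p.
This gives a 5×10 integer matrix of rank 4; reducing to Smith normal form yields diagonal entries (1,1,1,1).

Boundary ∂_2: C_2 → C_1 sends each 2-simplex [p,q,r] to [q,r] − [p,r] + [p,q]. For instance
  ∂bce = ce − be + bc,
  ∂abc = bc − ac + ab.
As a 10×5 matrix over Z this has rank 5, with invariant factors (1,1,1,1,1).

From H_k ≅ ker(∂_k) / im(∂_{k+1}) we obtain:

  H_0: rank C_0 − rank ∂_1 = 5 − 4 = 1, and the invariant factors of ∂_1 are all 1, so H_0 ≅ Z.
  H_1: rank ker ∂_1 − rank ∂_2 = (10 − 4) − 5 = 1, and the invariant factors of ∂_2 are all 1, so H_1 ≅ Z.
  H_2: rank ker ∂_2 − rank ∂_3 = (5 − 5) − 0 = 0, and there is no ∂_3, so H_2 ≅ 0.

H_0 ≅ Z,  H_1 ≅ Z,  H_2 = 0.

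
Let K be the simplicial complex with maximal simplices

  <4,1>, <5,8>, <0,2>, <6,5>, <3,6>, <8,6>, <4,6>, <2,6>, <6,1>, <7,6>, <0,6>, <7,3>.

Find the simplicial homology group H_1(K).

Fix the vertex order 0 < 1 < 2 < 3 < 4 < 5 < 6 < 7 < 8 and write every simplex with vertices in increasing order. Then dim K = 1 and the simplices of K are:

  0-simplices (9): [0], [1], [2], [3], [4], [5], [6], [7], [8]
  1-simplices (12): [0,2], [0,6], [1,4], [1,6], [2,6], [3,6], [3,7], [4,6], [5,6], [5,8], [6,7], [6,8]

so the chain groups are C_0 ≅ Z^9, C_1 ≅ Z^12.

∂_1: C_1 → C_0 is given by ∂[p,q] = [q] − [p]. For instance
  ∂[3,7] = [7] − [3].
This gives a 9×12 integer matrix of rank 8; reducing to Smith normal form yields diagonal entries (1,1,1,1,1,1,1,1).

Now H_k = ker ∂_k / im ∂_{k+1}, so:

  H_1: rank ker ∂_1 − rank ∂_2 = (12 − 8) − 0 = 4, and there is no ∂_2, so H_1 = Z^4.

(K is a triangulation of a wedge of 4 circles.)

H_1 ≅ Z^4.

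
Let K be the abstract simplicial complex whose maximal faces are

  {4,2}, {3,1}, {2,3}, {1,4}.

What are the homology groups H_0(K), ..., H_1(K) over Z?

H_0 ≅ Z,  H_1 ≅ Z.

We work with the vertex ordering 1 < 2 < 3 < 4. The simplices of K, each written with vertices in increasing order, are:

  0-simplices (4): [1], [2], [3], [4]
  1-simplices (4): [1,3], [1,4], [2,3], [2,4]

Hence C_0 ≅ Z^4, C_1 ≅ Z^4.

The boundary map ∂_1: C_1 → C_0 is given by ∂[p,q] = [q] − [p]. For instance
  ∂[1,3] = [3] − [1].
As a 4×4 matrix over Z this has rank 3, with invariant factors (1,1,1).

From H_k ≅ ker(∂_k) / im(∂_{k+1}) we obtain:

  H_0: rank C_0 − rank ∂_1 = 4 − 3 = 1, and the invariant factors of ∂_1 are all 1, so H_0 = Z.
  H_1: rank ker ∂_1 − rank ∂_2 = (4 − 3) − 0 = 1, and there is no ∂_2, so H_1 = Z.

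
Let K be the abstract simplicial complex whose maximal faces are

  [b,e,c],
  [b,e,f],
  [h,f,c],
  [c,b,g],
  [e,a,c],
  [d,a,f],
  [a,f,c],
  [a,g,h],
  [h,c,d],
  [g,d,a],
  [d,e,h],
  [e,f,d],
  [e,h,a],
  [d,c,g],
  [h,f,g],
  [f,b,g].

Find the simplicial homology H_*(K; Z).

Fix the vertex order a < b < c < d < e < f < g < h and write every simplex with vertices in increasing order. Then dim K = 2 and the simplices of K are:

  0-simplices (8): a, b, c, d, e, f, g, h
  1-simplices (24): ac, ad, ae, af, ag, ah, bc, be, bf, bg, cd, ce, cf, cg, ch, de, df, dg, dh, ef, eh, fg, fh, gh
  2-simplices (16): ace, acf, adf, adg, aeh, agh, bce, bcg, bef, bfg, cdg, cdh, cfh, def, deh, fgh

giving chain groups C_0 ≅ Z^8, C_1 ≅ Z^24, C_2 ≅ Z^16.

∂_1: C_1 → C_0 sends each edge [p,q] (with p < q) to q − p. For instance
  ∂fg = g − f.
This gives a 8×24 integer matrix of rank 7; reducing to Smith normal form yields diagonal entries (1,1,1,1,1,1,1).

Boundary ∂_2: C_2 → C_1 maps a triangle to the signed sum of its edges. For instance
  ∂agh = gh − ah + ag,
  ∂cdg = dg − cg + cd.
This gives a 24×16 integer matrix of rank 15; reducing to Smith normal form yields diagonal entries (1,1,1,1,1,1,1,1,1,1,1,1,1,1,1).

Reading off H_k = ker ∂_k / im ∂_{k+1}:

  H_0: rank C_0 − rank ∂_1 = 8 − 7 = 1, and the invariant factors of ∂_1 are all 1, so H_0 = Z.
  H_1: rank ker ∂_1 − rank ∂_2 = (24 − 7) − 15 = 2, and the invariant factors of ∂_2 are all 1, so H_1 = Z^2.
  H_2: rank ker ∂_2 − rank ∂_3 = (16 − 15) − 0 = 1, and there is no ∂_3, so H_2 = Z.

(K is a triangulation of the torus T^2.)

H_0 = Z,  H_1 = Z^2,  H_2 = Z.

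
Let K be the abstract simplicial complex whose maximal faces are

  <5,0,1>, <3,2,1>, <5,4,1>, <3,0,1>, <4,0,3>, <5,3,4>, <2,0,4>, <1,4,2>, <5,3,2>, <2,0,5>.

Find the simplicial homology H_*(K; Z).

We work with the vertex ordering 0 < 1 < 2 < 3 < 4 < 5. The simplices of K, each written with vertices in increasing order, are:

  0-simplices (6): [0], [1], [2], [3], [4], [5]
  1-simplices (15): [0,1], [0,2], [0,3], [0,4], [0,5], [1,2], [1,3], [1,4], [1,5], [2,3], [2,4], [2,5], [3,4], [3,5], [4,5]
  2-simplices (10): [0,1,3], [0,1,5], [0,2,4], [0,2,5], [0,3,4], [1,2,3], [1,2,4], [1,4,5], [2,3,5], [3,4,5]

giving chain groups C_0 ≅ Z^6, C_1 ≅ Z^15, C_2 ≅ Z^10.

∂_1: C_1 → C_0 is given by ∂[p,q] = [q] − [p]. For instance
  ∂[1,3] = [3] − [1].
The 6×15 boundary matrix has rank 5 and Smith normal form diag(1,1,1,1,1).

The boundary map ∂_2: C_2 → C_1 maps a triangle to the signed sum of its edges. For instance
  ∂[0,2,4] = [2,4] − [0,4] + [0,2],
  ∂[1,2,4] = [2,4] − [1,4] + [1,2].
This gives a 15×10 integer matrix of rank 10; reducing to Smith normal form yields diagonal entries (1,1,1,1,1,1,1,1,1,2).

From H_k ≅ ker(∂_k) / im(∂_{k+1}) we obtain:

  H_0: rank C_0 − rank ∂_1 = 6 − 5 = 1, and the invariant factors of ∂_1 are all 1, so H_0 = Z.
  H_1: rank ker ∂_1 − rank ∂_2 = (15 − 5) − 10 = 0, and ∂_2 has invariant factor 2 > 1, so H_1 = Z/2Z.
  H_2: rank ker ∂_2 − rank ∂_3 = (10 − 10) − 0 = 0, and there is no ∂_3, so H_2 = 0.

H_0 = Z,  H_1 = Z/2Z,  H_2 = 0.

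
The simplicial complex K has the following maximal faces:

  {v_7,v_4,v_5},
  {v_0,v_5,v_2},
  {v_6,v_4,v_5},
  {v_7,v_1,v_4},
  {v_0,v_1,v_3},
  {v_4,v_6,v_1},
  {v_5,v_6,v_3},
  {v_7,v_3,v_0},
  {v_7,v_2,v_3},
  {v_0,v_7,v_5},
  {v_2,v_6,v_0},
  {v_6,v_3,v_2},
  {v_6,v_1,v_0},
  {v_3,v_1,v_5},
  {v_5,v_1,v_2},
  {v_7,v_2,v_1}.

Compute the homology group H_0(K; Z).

H_0 = Z.

Take the total order v_0 < v_1 < v_2 < v_3 < v_4 < v_5 < v_6 < v_7 on the vertex set. Then K (dimension 2) consists of the simplices:

  0-simplices (8): [v_0], [v_1], [v_2], [v_3], [v_4], [v_5], [v_6], [v_7]
  1-simplices (24): (24 of them)
  2-simplices (16): (16 of them)

giving chain groups C_0 ≅ Z^8, C_1 ≅ Z^24, C_2 ≅ Z^16.

∂_1: C_1 → C_0 sends each edge [p,q] (with p < q) to q − p. For instance
  ∂[v_0,v_6] = [v_6] − [v_0].
The 8×24 boundary matrix has rank 7 and Smith normal form diag(1,1,1,1,1,1,1).

Boundary ∂_2: C_2 → C_1 maps a triangle to the signed sum of its edges. For instance
  ∂[v_4,v_5,v_6] = [v_5,v_6] − [v_4,v_6] + [v_4,v_5],
  ∂[v_1,v_2,v_5] = [v_2,v_5] − [v_1,v_5] + [v_1,v_2].
The 24×16 boundary matrix has rank 15 and Smith normal form diag(1,1,1,1,1,1,1,1,1,1,1,1,1,1,1).

Computing H_k = (kernel of ∂_k) / (image of ∂_{k+1}):

  H_0: rank C_0 − rank ∂_1 = 8 − 7 = 1, and the invariant factors of ∂_1 are all 1, so H_0 = Z.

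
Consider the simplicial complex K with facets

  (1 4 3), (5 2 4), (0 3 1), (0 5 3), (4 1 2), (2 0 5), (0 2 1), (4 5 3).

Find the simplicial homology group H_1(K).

H_1 = 0.

Order the vertices as 0 < 1 < 2 < 3 < 4 < 5. Listing each simplex with vertices in this order, K has dimension 2 with simplices:

  0-simplices (6): [0], [1], [2], [3], [4], [5]
  1-simplices (12): [0,1], [0,2], [0,3], [0,5], [1,2], [1,3], [1,4], [2,4], [2,5], [3,4], [3,5], [4,5]
  2-simplices (8): [0,1,2], [0,1,3], [0,2,5], [0,3,5], [1,2,4], [1,3,4], [2,4,5], [3,4,5]

so the chain groups are C_0 ≅ Z^6, C_1 ≅ Z^12, C_2 ≅ Z^8.

The boundary map ∂_1: C_1 → C_0 sends each edge [p,q] (with p < q) to q − p. For instance
  ∂[0,3] = [3] − [0].
The 6×12 boundary matrix has rank 5 and Smith normal form diag(1,1,1,1,1).

∂_2: C_2 → C_1 acts by ∂[p,q,r] = [q,r] − [p,r] + [p,q]. For instance
  ∂[0,2,5] = [2,5] − [0,5] + [0,2],
  ∂[3,4,5] = [4,5] − [3,5] + [3,4].
This gives a 12×8 integer matrix of rank 7; reducing to Smith normal form yields diagonal entries (1,1,1,1,1,1,1).

Computing H_k = (kernel of ∂_k) / (image of ∂_{k+1}):

  H_1: rank ker ∂_1 − rank ∂_2 = (12 − 5) − 7 = 0, and the invariant factors of ∂_2 are all 1, so H_1 = 0.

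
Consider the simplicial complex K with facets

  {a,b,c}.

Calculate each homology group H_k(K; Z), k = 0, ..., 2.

H_0 ≅ Z,  H_1 = 0,  H_2 = 0.

Take the total order a < b < c on the vertex set. Then K (dimension 2) consists of the simplices:

  0-simplices (3): a, b, c
  1-simplices (3): ab, ac, bc
  2-simplices (1): abc

giving chain groups C_0 ≅ Z^3, C_1 ≅ Z^3, C_2 ≅ Z^1.

Boundary ∂_1: C_1 → C_0 is given by ∂[p,q] = [q] − [p].
This gives a 3×3 integer matrix of rank 2; reducing to Smith normal form yields diagonal entries (1,1).

Boundary ∂_2: C_2 → C_1 sends each 2-simplex [p,q,r] to [q,r] − [p,r] + [p,q]. For instance
  ∂abc = bc − ac + ab.
This gives a 3×1 integer matrix of rank 1; reducing to Smith normal form yields diagonal entries (1).

Now H_k = ker ∂_k / im ∂_{k+1}, so:

  H_0: rank C_0 − rank ∂_1 = 3 − 2 = 1, and the invariant factors of ∂_1 are all 1, so H_0 = Z.
  H_1: rank ker ∂_1 − rank ∂_2 = (3 − 2) − 1 = 0, and the invariant factors of ∂_2 are all 1, so H_1 = 0.
  H_2: rank ker ∂_2 − rank ∂_3 = (1 − 1) − 0 = 0, and there is no ∂_3, so H_2 = 0.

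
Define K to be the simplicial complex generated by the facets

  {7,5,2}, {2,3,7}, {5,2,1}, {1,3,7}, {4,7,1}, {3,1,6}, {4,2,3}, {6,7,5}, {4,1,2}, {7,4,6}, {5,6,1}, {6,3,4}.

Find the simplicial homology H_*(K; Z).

Order the vertices as 1 < 2 < 3 < 4 < 5 < 6 < 7. Listing each simplex with vertices in this order, K has dimension 2 with simplices:

  0-simplices (7): [1], [2], [3], [4], [5], [6], [7]
  1-simplices (18): [1,2], [1,3], [1,4], [1,5], [1,6], [1,7], [2,3], [2,4], [2,5], [2,7], [3,4], [3,6], [3,7], [4,6], [4,7], [5,6], [5,7], [6,7]
  2-simplices (12): [1,2,4], [1,2,5], [1,3,6], [1,3,7], [1,4,7], [1,5,6], [2,3,4], [2,3,7], [2,5,7], [3,4,6], [4,6,7], [5,6,7]

so the chain groups are C_0 ≅ Z^7, C_1 ≅ Z^18, C_2 ≅ Z^12.

Boundary ∂_1: C_1 → C_0 sends each edge [p,q] (with p < q) to q − p. For instance
  ∂[2,4] = [4] − [2].
As a 7×18 matrix over Z this has rank 6, with invariant factors (1,1,1,1,1,1).

Boundary ∂_2: C_2 → C_1 sends each 2-simplex [p,q,r] to [q,r] − [p,r] + [p,q]. For instance
  ∂[2,3,4] = [3,4] − [2,4] + [2,3],
  ∂[1,4,7] = [4,7] − [1,7] + [1,4].
The resulting 18×12 matrix has rank 12, and its Smith normal form has invariant factors (1,1,1,1,1,1,1,1,1,1,1,2).

From H_k ≅ ker(∂_k) / im(∂_{k+1}) we obtain:

  H_0: rank C_0 − rank ∂_1 = 7 − 6 = 1, and the invariant factors of ∂_1 are all 1, so H_0 ≅ Z.
  H_1: rank ker ∂_1 − rank ∂_2 = (18 − 6) − 12 = 0, and ∂_2 has invariant factor 2 > 1, so H_1 ≅ Z/2.
  H_2: rank ker ∂_2 − rank ∂_3 = (12 − 12) − 0 = 0, and there is no ∂_3, so H_2 ≅ 0.

H_0 ≅ Z,  H_1 ≅ Z/2,  H_2 = 0.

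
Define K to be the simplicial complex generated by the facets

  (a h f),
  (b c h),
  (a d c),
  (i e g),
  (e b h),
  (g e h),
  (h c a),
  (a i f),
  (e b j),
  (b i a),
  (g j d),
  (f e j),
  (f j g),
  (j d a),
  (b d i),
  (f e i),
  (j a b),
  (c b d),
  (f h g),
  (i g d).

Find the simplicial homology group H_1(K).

Take the total order a < b < c < d < e < f < g < h < i < j on the vertex set. Then K (dimension 2) consists of the simplices:

  0-simplices (10): a, b, c, d, e, f, g, h, i, j
  1-simplices (30): ab, ac, ad, af, ah, ai, aj, bc, bd, be, bh, bi, bj, cd, ch, dg, di, dj, ef, eg, eh, ei, ej, fg, fh, fi, fj, gh, gi, gj
  2-simplices (20): abi, abj, acd, ach, adj, afh, afi, bcd, bch, bdi, beh, bej, dgi, dgj, efi, efj, egh, egi, fgh, fgj

so the chain groups are C_0 ≅ Z^10, C_1 ≅ Z^30, C_2 ≅ Z^20.

The boundary map ∂_1: C_1 → C_0 is given by ∂[p,q] = [q] − [p]. For instance
  ∂ab = b − a.
This gives a 10×30 integer matrix of rank 9; reducing to Smith normal form yields diagonal entries (1,1,1,1,1,1,1,1,1).

The boundary map ∂_2: C_2 → C_1 sends each 2-simplex [p,q,r] to [q,r] − [p,r] + [p,q]. For instance
  ∂efj = fj − ej + ef,
  ∂egi = gi − ei + eg.
The resulting 30×20 matrix has rank 20, and its Smith normal form has invariant factors (1,1,1,1,1,1,1,1,1,1,1,1,1,1,1,1,1,1,1,2).

Computing H_k = (kernel of ∂_k) / (image of ∂_{k+1}):

  H_1: rank ker ∂_1 − rank ∂_2 = (30 − 9) − 20 = 1, and ∂_2 has invariant factor 2 > 1, so H_1 ≅ Z ⊕ Z/2.

(K is a triangulation of the Klein bottle.)

H_1 = Z ⊕ Z/2.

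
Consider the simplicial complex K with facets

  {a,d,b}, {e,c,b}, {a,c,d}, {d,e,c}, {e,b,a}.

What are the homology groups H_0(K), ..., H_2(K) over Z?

Order the vertices as a < b < c < d < e. Listing each simplex with vertices in this order, K has dimension 2 with simplices:

  0-simplices (5): a, b, c, d, e
  1-simplices (10): ab, ac, ad, ae, bc, bd, be, cd, ce, de
  2-simplices (5): abd, abe, acd, bce, cde

Hence C_0 ≅ Z^5, C_1 ≅ Z^10, C_2 ≅ Z^5.

Boundary ∂_1: C_1 → C_0 is given by ∂[p,q] = [q] − [p].
As a 5×10 matrix over Z this has rank 4, with invariant factors (1,1,1,1).

∂_2: C_2 → C_1 sends each 2-simplex [p,q,r] to [q,r] − [p,r] + [p,q]. For instance
  ∂bce = ce − be + bc,
  ∂abd = bd − ad + ab.
The 10×5 boundary matrix has rank 5 and Smith normal form diag(1,1,1,1,1).

Computing H_k = (kernel of ∂_k) / (image of ∂_{k+1}):

  H_0: rank C_0 − rank ∂_1 = 5 − 4 = 1, and the invariant factors of ∂_1 are all 1, so H_0 ≅ Z.
  H_1: rank ker ∂_1 − rank ∂_2 = (10 − 4) − 5 = 1, and the invariant factors of ∂_2 are all 1, so H_1 ≅ Z.
  H_2: rank ker ∂_2 − rank ∂_3 = (5 − 5) − 0 = 0, and there is no ∂_3, so H_2 ≅ 0.

As a check, the Euler characteristic is 5 − 10 + 5 = 0, which agrees with 1 − 1 + 0 = 0.

H_0 ≅ Z,  H_1 ≅ Z,  H_2 = 0.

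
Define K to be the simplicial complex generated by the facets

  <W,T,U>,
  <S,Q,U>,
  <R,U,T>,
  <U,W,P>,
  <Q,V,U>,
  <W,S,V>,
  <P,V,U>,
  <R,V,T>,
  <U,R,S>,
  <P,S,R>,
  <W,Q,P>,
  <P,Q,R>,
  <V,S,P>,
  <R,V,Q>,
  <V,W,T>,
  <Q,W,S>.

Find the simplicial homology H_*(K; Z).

Order the vertices as P < Q < R < S < T < U < V < W. Listing each simplex with vertices in this order, K has dimension 2 with simplices:

  0-simplices (8): P, Q, R, S, T, U, V, W
  1-simplices (24): PQ, PR, PS, PU, PV, PW, QR, QS, QU, QV, QW, RS, RT, RU, RV, SU, SV, SW, TU, TV, TW, UV, UW, VW
  2-simplices (16): PQR, PQW, PRS, PSV, PUV, PUW, QRV, QSU, QSW, QUV, RSU, RTU, RTV, SVW, TUW, TVW

so the chain groups are C_0 ≅ Z^8, C_1 ≅ Z^24, C_2 ≅ Z^16.

Boundary ∂_1: C_1 → C_0 maps an edge to its endpoints' difference, ∂[p,q] = q − p.
The 8×24 boundary matrix has rank 7 and Smith normal form diag(1,1,1,1,1,1,1).

Boundary ∂_2: C_2 → C_1 acts by ∂[p,q,r] = [q,r] − [p,r] + [p,q]. For instance
  ∂QSU = SU − QU + QS,
  ∂PQW = QW − PW + PQ.
The 24×16 boundary matrix has rank 15 and Smith normal form diag(1,1,1,1,1,1,1,1,1,1,1,1,1,1,1).

Reading off H_k = ker ∂_k / im ∂_{k+1}:

  H_0: rank C_0 − rank ∂_1 = 8 − 7 = 1, and the invariant factors of ∂_1 are all 1, so H_0 = Z.
  H_1: rank ker ∂_1 − rank ∂_2 = (24 − 7) − 15 = 2, and the invariant factors of ∂_2 are all 1, so H_1 = Z^2.
  H_2: rank ker ∂_2 − rank ∂_3 = (16 − 15) − 0 = 1, and there is no ∂_3, so H_2 = Z.

H_0 ≅ Z,  H_1 ≅ Z^2,  H_2 ≅ Z.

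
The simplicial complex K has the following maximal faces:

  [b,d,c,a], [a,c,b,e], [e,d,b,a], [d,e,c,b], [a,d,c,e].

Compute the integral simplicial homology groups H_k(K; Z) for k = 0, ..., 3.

H_0 = Z,  H_1 = 0,  H_2 = 0,  H_3 = Z.

We work with the vertex ordering a < b < c < d < e. The simplices of K, each written with vertices in increasing order, are:

  0-simplices (5): a, b, c, d, e
  1-simplices (10): ab, ac, ad, ae, bc, bd, be, cd, ce, de
  2-simplices (10): abc, abd, abe, acd, ace, ade, bcd, bce, bde, cde
  3-simplices (5): abcd, abce, abde, acde, bcde

so the chain groups are C_0 ≅ Z^5, C_1 ≅ Z^10, C_2 ≅ Z^10, C_3 ≅ Z^5.

∂_1: C_1 → C_0 sends each edge [p,q] (with p < q) to q − p. For instance
  ∂de = e − d.
This gives a 5×10 integer matrix of rank 4; reducing to Smith normal form yields diagonal entries (1,1,1,1).

Boundary ∂_2: C_2 → C_1 maps a triangle to the signed sum of its edges. For instance
  ∂cde = de − ce + cd,
  ∂abe = be − ae + ab.
As a 10×10 matrix over Z this has rank 6, with invariant factors (1,1,1,1,1,1).

Boundary ∂_3: C_3 → C_2 sends each 3-simplex σ to the alternating sum Σ_i (−1)^i (σ with its i-th vertex removed). For instance
  ∂acde = cde − ade + ace − acd,
  ∂bcde = cde − bde + bce − bcd.
As a 10×5 matrix over Z this has rank 4, with invariant factors (1,1,1,1).

Reading off H_k = ker ∂_k / im ∂_{k+1}:

  H_0: rank C_0 − rank ∂_1 = 5 − 4 = 1, and the invariant factors of ∂_1 are all 1, so H_0 ≅ Z.
  H_1: rank ker ∂_1 − rank ∂_2 = (10 − 4) − 6 = 0, and the invariant factors of ∂_2 are all 1, so H_1 ≅ 0.
  H_2: rank ker ∂_2 − rank ∂_3 = (10 − 6) − 4 = 0, and the invariant factors of ∂_3 are all 1, so H_2 ≅ 0.
  H_3: rank ker ∂_3 − rank ∂_4 = (5 − 4) − 0 = 1, and there is no ∂_4, so H_3 ≅ Z.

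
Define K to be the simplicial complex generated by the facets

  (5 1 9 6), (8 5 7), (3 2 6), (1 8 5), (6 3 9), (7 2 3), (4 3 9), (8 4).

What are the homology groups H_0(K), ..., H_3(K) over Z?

We work with the vertex ordering 1 < 2 < 3 < 4 < 5 < 6 < 7 < 8 < 9. The simplices of K, each written with vertices in increasing order, are:

  0-simplices (9): [1], [2], [3], [4], [5], [6], [7], [8], [9]
  1-simplices (19): [1,5], [1,6], [1,8], [1,9], [2,3], [2,6], [2,7], [3,4], [3,6], [3,7], [3,9], [4,8], [4,9], [5,6], [5,7], [5,8], [5,9], [6,9], [7,8]
  2-simplices (10): [1,5,6], [1,5,8], [1,5,9], [1,6,9], [2,3,6], [2,3,7], [3,4,9], [3,6,9], [5,6,9], [5,7,8]
  3-simplices (1): [1,5,6,9]

giving chain groups C_0 ≅ Z^9, C_1 ≅ Z^19, C_2 ≅ Z^10, C_3 ≅ Z^1.

The boundary map ∂_1: C_1 → C_0 maps an edge to its endpoints' difference, ∂[p,q] = q − p. For instance
  ∂[3,4] = [4] − [3].
This gives a 9×19 integer matrix of rank 8; reducing to Smith normal form yields diagonal entries (1,1,1,1,1,1,1,1).

Boundary ∂_2: C_2 → C_1 acts by ∂[p,q,r] = [q,r] − [p,r] + [p,q]. For instance
  ∂[3,4,9] = [4,9] − [3,9] + [3,4],
  ∂[5,7,8] = [7,8] − [5,8] + [5,7].
As a 19×10 matrix over Z this has rank 9, with invariant factors (1,1,1,1,1,1,1,1,1).

∂_3: C_3 → C_2 sends each 3-simplex σ to the alternating sum Σ_i (−1)^i (σ with its i-th vertex removed). For instance
  ∂[1,5,6,9] = [5,6,9] − [1,6,9] + [1,5,9] − [1,5,6].
This gives a 10×1 integer matrix of rank 1; reducing to Smith normal form yields diagonal entries (1).

Computing H_k = (kernel of ∂_k) / (image of ∂_{k+1}):

  H_0: rank C_0 − rank ∂_1 = 9 − 8 = 1, and the invariant factors of ∂_1 are all 1, so H_0 = Z.
  H_1: rank ker ∂_1 − rank ∂_2 = (19 − 8) − 9 = 2, and the invariant factors of ∂_2 are all 1, so H_1 = Z^2.
  H_2: rank ker ∂_2 − rank ∂_3 = (10 − 9) − 1 = 0, and the invariant factors of ∂_3 are all 1, so H_2 = 0.
  H_3: rank ker ∂_3 − rank ∂_4 = (1 − 1) − 0 = 0, and there is no ∂_4, so H_3 = 0.

H_0 ≅ Z,  H_1 ≅ Z^2,  H_2 = 0,  H_3 = 0.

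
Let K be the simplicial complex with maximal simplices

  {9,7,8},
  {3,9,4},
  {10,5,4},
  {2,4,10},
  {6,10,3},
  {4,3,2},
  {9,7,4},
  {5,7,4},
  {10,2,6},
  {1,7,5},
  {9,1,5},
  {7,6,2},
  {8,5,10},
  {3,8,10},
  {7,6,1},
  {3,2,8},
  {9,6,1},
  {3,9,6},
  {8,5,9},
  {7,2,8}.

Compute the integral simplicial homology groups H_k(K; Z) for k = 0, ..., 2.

Order the vertices as 1 < 2 < 3 < 4 < 5 < 6 < 7 < 8 < 9 < 10. Listing each simplex with vertices in this order, K has dimension 2 with simplices:

  0-simplices (10): [1], [2], [3], [4], [5], [6], [7], [8], [9], [10]
  1-simplices (30): (30 of them)
  2-simplices (20): (20 of them)

giving chain groups C_0 ≅ Z^10, C_1 ≅ Z^30, C_2 ≅ Z^20.

The boundary map ∂_1: C_1 → C_0 maps an edge to its endpoints' difference, ∂[p,q] = q − p.
The 10×30 boundary matrix has rank 9 and Smith normal form diag(1,1,1,1,1,1,1,1,1).

Boundary ∂_2: C_2 → C_1 maps a triangle to the signed sum of its edges. For instance
  ∂[3,6,9] = [6,9] − [3,9] + [3,6],
  ∂[1,5,9] = [5,9] − [1,9] + [1,5].
As a 30×20 matrix over Z this has rank 20, with invariant factors (1,1,1,1,1,1,1,1,1,1,1,1,1,1,1,1,1,1,1,2).

Reading off H_k = ker ∂_k / im ∂_{k+1}:

  H_0: rank C_0 − rank ∂_1 = 10 − 9 = 1, and the invariant factors of ∂_1 are all 1, so H_0 ≅ Z.
  H_1: rank ker ∂_1 − rank ∂_2 = (30 − 9) − 20 = 1, and ∂_2 has invariant factor 2 > 1, so H_1 ≅ Z ⊕ Z/2Z.
  H_2: rank ker ∂_2 − rank ∂_3 = (20 − 20) − 0 = 0, and there is no ∂_3, so H_2 ≅ 0.

H_0 ≅ Z,  H_1 ≅ Z ⊕ Z/2Z,  H_2 = 0.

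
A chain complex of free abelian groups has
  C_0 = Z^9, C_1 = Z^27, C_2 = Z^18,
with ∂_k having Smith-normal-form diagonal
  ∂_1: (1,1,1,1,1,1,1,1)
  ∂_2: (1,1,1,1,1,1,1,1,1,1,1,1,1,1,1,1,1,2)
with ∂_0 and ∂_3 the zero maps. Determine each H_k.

H_0 ≅ Z,  H_1 ≅ Z ⊕ Z/2,  H_2 = 0.

H_0: b_0 = 9 − 0 − 8 = 1; torsion from ∂_1 factors > 1: none. So H_0 ≅ Z.
H_1: b_1 = 27 − 8 − 18 = 1; torsion from ∂_2 factors > 1: [2]. So H_1 ≅ Z ⊕ Z/2.
H_2: b_2 = 18 − 18 − 0 = 0; torsion from ∂_3 factors > 1: none. So H_2 ≅ 0.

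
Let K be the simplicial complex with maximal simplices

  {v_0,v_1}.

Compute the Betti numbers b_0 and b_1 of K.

b_0 = 1, b_1 = 0.

Fix the vertex order v_0 < v_1 and write every simplex with vertices in increasing order. Then dim K = 1 and the simplices of K are:

  0-simplices (2): [v_0], [v_1]
  1-simplices (1): [v_0,v_1]

so the chain groups are C_0 ≅ Z^2, C_1 ≅ Z^1.

∂_1: C_1 → C_0 sends each edge [p,q] (with p < q) to q − p.
The resulting 2×1 matrix has rank 1, and its Smith normal form has invariant factors (1).

Now H_k = ker ∂_k / im ∂_{k+1}, so:

  H_0: rank C_0 − rank ∂_1 = 2 − 1 = 1, and the invariant factors of ∂_1 are all 1, so H_0 ≅ Z.
  H_1: rank ker ∂_1 − rank ∂_2 = (1 − 1) − 0 = 0, and there is no ∂_2, so H_1 ≅ 0.

Hence the Betti numbers are b_0 = 1, b_1 = 0.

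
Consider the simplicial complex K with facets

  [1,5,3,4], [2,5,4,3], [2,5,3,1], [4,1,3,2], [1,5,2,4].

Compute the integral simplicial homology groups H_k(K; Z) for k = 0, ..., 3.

H_0 = Z,  H_1 = 0,  H_2 = 0,  H_3 = Z.

K has 5 vertices, 10 edges, 10 triangles, 5 3-simplices.
rank ∂_0 = 0, rank ∂_1 = 4 ⇒ b_0 = 5 − 0 − 4 = 1; all invariant factors of ∂_1 are 1 so no torsion. So H_0 ≅ Z.
rank ∂_1 = 4, rank ∂_2 = 6 ⇒ b_1 = 10 − 4 − 6 = 0; all invariant factors of ∂_2 are 1 so no torsion. So H_1 ≅ 0.
rank ∂_2 = 6, rank ∂_3 = 4 ⇒ b_2 = 10 − 6 − 4 = 0; all invariant factors of ∂_3 are 1 so no torsion. So H_2 ≅ 0.
rank ∂_3 = 4, rank ∂_4 = 0 ⇒ b_3 = 5 − 4 − 0 = 1. So H_3 ≅ Z.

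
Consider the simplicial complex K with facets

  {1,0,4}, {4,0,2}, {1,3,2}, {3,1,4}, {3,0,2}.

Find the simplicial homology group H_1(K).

H_1 ≅ Z.

Order the vertices as 0 < 1 < 2 < 3 < 4. Listing each simplex with vertices in this order, K has dimension 2 with simplices:

  0-simplices (5): [0], [1], [2], [3], [4]
  1-simplices (10): [0,1], [0,2], [0,3], [0,4], [1,2], [1,3], [1,4], [2,3], [2,4], [3,4]
  2-simplices (5): [0,1,4], [0,2,3], [0,2,4], [1,2,3], [1,3,4]

so the chain groups are C_0 ≅ Z^5, C_1 ≅ Z^10, C_2 ≅ Z^5.

Boundary ∂_1: C_1 → C_0 is given by ∂[p,q] = [q] − [p]. For instance
  ∂[0,3] = [3] − [0].
The 5×10 boundary matrix has rank 4 and Smith normal form diag(1,1,1,1).

∂_2: C_2 → C_1 sends each 2-simplex [p,q,r] to [q,r] − [p,r] + [p,q]. For instance
  ∂[1,3,4] = [3,4] − [1,4] + [1,3],
  ∂[0,2,3] = [2,3] − [0,3] + [0,2].
The resulting 10×5 matrix has rank 5, and its Smith normal form has invariant factors (1,1,1,1,1).

Reading off H_k = ker ∂_k / im ∂_{k+1}:

  H_1: rank ker ∂_1 − rank ∂_2 = (10 − 4) − 5 = 1, and the invariant factors of ∂_2 are all 1, so H_1 = Z.

(K is a triangulation of the Möbius band.)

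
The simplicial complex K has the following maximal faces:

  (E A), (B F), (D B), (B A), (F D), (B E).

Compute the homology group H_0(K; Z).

Take the total order A < B < D < E < F on the vertex set. Then K (dimension 1) consists of the simplices:

  0-simplices (5): A, B, D, E, F
  1-simplices (6): AB, AE, BD, BE, BF, DF

so the chain groups are C_0 ≅ Z^5, C_1 ≅ Z^6.

The boundary map ∂_1: C_1 → C_0 is given by ∂[p,q] = [q] − [p]. For instance
  ∂BF = F − B.
This gives a 5×6 integer matrix of rank 4; reducing to Smith normal form yields diagonal entries (1,1,1,1).

Computing H_k = (kernel of ∂_k) / (image of ∂_{k+1}):

  H_0: rank C_0 − rank ∂_1 = 5 − 4 = 1, and the invariant factors of ∂_1 are all 1, so H_0 = Z.

(K is a triangulation of a wedge of 2 circles.)

H_0 = Z.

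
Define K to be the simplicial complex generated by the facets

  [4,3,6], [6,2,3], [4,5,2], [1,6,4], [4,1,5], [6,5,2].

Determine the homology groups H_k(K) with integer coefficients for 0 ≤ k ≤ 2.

H_0 = Z,  H_1 = Z,  H_2 = 0.

Take the total order 1 < 2 < 3 < 4 < 5 < 6 on the vertex set. Then K (dimension 2) consists of the simplices:

  0-simplices (6): [1], [2], [3], [4], [5], [6]
  1-simplices (12): [1,4], [1,5], [1,6], [2,3], [2,4], [2,5], [2,6], [3,4], [3,6], [4,5], [4,6], [5,6]
  2-simplices (6): [1,4,5], [1,4,6], [2,3,6], [2,4,5], [2,5,6], [3,4,6]

so the chain groups are C_0 ≅ Z^6, C_1 ≅ Z^12, C_2 ≅ Z^6.

Boundary ∂_1: C_1 → C_0 maps an edge to its endpoints' difference, ∂[p,q] = q − p. For instance
  ∂[2,4] = [4] − [2].
The resulting 6×12 matrix has rank 5, and its Smith normal form has invariant factors (1,1,1,1,1).

Boundary ∂_2: C_2 → C_1 maps a triangle to the signed sum of its edges. For instance
  ∂[3,4,6] = [4,6] − [3,6] + [3,4],
  ∂[2,5,6] = [5,6] − [2,6] + [2,5].
As a 12×6 matrix over Z this has rank 6, with invariant factors (1,1,1,1,1,1).

Computing H_k = (kernel of ∂_k) / (image of ∂_{k+1}):

  H_0: rank C_0 − rank ∂_1 = 6 − 5 = 1, and the invariant factors of ∂_1 are all 1, so H_0 = Z.
  H_1: rank ker ∂_1 − rank ∂_2 = (12 − 5) − 6 = 1, and the invariant factors of ∂_2 are all 1, so H_1 = Z.
  H_2: rank ker ∂_2 − rank ∂_3 = (6 − 6) − 0 = 0, and there is no ∂_3, so H_2 = 0.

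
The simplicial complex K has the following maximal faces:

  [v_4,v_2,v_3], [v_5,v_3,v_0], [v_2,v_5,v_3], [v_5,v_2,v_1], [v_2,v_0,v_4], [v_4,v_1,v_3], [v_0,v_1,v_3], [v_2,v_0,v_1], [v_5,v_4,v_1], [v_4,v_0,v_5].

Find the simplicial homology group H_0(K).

Take the total order v_0 < v_1 < v_2 < v_3 < v_4 < v_5 on the vertex set. Then K (dimension 2) consists of the simplices:

  0-simplices (6): [v_0], [v_1], [v_2], [v_3], [v_4], [v_5]
  1-simplices (15): (15 of them)
  2-simplices (10): [v_0,v_1,v_2], [v_0,v_1,v_3], [v_0,v_2,v_4], [v_0,v_3,v_5], [v_0,v_4,v_5], [v_1,v_2,v_5], [v_1,v_3,v_4], [v_1,v_4,v_5], [v_2,v_3,v_4], [v_2,v_3,v_5]

giving chain groups C_0 ≅ Z^6, C_1 ≅ Z^15, C_2 ≅ Z^10.

Boundary ∂_1: C_1 → C_0 is given by ∂[p,q] = [q] − [p].
As a 6×15 matrix over Z this has rank 5, with invariant factors (1,1,1,1,1).

∂_2: C_2 → C_1 acts by ∂[p,q,r] = [q,r] − [p,r] + [p,q]. For instance
  ∂[v_0,v_2,v_4] = [v_2,v_4] − [v_0,v_4] + [v_0,v_2],
  ∂[v_0,v_3,v_5] = [v_3,v_5] − [v_0,v_5] + [v_0,v_3].
This gives a 15×10 integer matrix of rank 10; reducing to Smith normal form yields diagonal entries (1,1,1,1,1,1,1,1,1,2).

Now H_k = ker ∂_k / im ∂_{k+1}, so:

  H_0: rank C_0 − rank ∂_1 = 6 − 5 = 1, and the invariant factors of ∂_1 are all 1, so H_0 ≅ Z.

H_0 ≅ Z.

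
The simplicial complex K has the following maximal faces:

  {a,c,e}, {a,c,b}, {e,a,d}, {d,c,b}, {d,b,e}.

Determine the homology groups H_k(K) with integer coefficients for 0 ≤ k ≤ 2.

Order the vertices as a < b < c < d < e. Listing each simplex with vertices in this order, K has dimension 2 with simplices:

  0-simplices (5): a, b, c, d, e
  1-simplices (10): ab, ac, ad, ae, bc, bd, be, cd, ce, de
  2-simplices (5): abc, ace, ade, bcd, bde

giving chain groups C_0 ≅ Z^5, C_1 ≅ Z^10, C_2 ≅ Z^5.

The boundary map ∂_1: C_1 → C_0 is given by ∂[p,q] = [q] − [p]. For instance
  ∂bd = d − b.
The 5×10 boundary matrix has rank 4 and Smith normal form diag(1,1,1,1).

The boundary map ∂_2: C_2 → C_1 maps a triangle to the signed sum of its edges. For instance
  ∂ade = de − ae + ad,
  ∂bcd = cd − bd + bc.
As a 10×5 matrix over Z this has rank 5, with invariant factors (1,1,1,1,1).

Now H_k = ker ∂_k / im ∂_{k+1}, so:

  H_0: rank C_0 − rank ∂_1 = 5 − 4 = 1, and the invariant factors of ∂_1 are all 1, so H_0 = Z.
  H_1: rank ker ∂_1 − rank ∂_2 = (10 − 4) − 5 = 1, and the invariant factors of ∂_2 are all 1, so H_1 = Z.
  H_2: rank ker ∂_2 − rank ∂_3 = (5 − 5) − 0 = 0, and there is no ∂_3, so H_2 = 0.

H_0 = Z,  H_1 = Z,  H_2 = 0.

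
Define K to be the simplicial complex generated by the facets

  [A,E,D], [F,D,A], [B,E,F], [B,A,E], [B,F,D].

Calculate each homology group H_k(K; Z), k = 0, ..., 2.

H_0 ≅ Z,  H_1 ≅ Z,  H_2 = 0.

Take the total order A < B < D < E < F on the vertex set. Then K (dimension 2) consists of the simplices:

  0-simplices (5): A, B, D, E, F
  1-simplices (10): AB, AD, AE, AF, BD, BE, BF, DE, DF, EF
  2-simplices (5): ABE, ADE, ADF, BDF, BEF

Hence C_0 ≅ Z^5, C_1 ≅ Z^10, C_2 ≅ Z^5.

The boundary map ∂_1: C_1 → C_0 sends each edge [p,q] (with p < q) to q − p.
As a 5×10 matrix over Z this has rank 4, with invariant factors (1,1,1,1).

∂_2: C_2 → C_1 sends each 2-simplex [p,q,r] to [q,r] − [p,r] + [p,q]. For instance
  ∂BDF = DF − BF + BD,
  ∂ABE = BE − AE + AB.
This gives a 10×5 integer matrix of rank 5; reducing to Smith normal form yields diagonal entries (1,1,1,1,1).

From H_k ≅ ker(∂_k) / im(∂_{k+1}) we obtain:

  H_0: rank C_0 − rank ∂_1 = 5 − 4 = 1, and the invariant factors of ∂_1 are all 1, so H_0 = Z.
  H_1: rank ker ∂_1 − rank ∂_2 = (10 − 4) − 5 = 1, and the invariant factors of ∂_2 are all 1, so H_1 = Z.
  H_2: rank ker ∂_2 − rank ∂_3 = (5 − 5) − 0 = 0, and there is no ∂_3, so H_2 = 0.

(K is a triangulation of the Möbius band.)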